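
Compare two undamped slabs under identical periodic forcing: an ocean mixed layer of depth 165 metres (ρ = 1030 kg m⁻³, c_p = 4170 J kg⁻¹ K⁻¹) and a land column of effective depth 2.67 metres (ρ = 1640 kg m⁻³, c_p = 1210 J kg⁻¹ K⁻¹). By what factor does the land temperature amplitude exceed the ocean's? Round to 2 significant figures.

130

C_ocean = 1030 × 4170 × 165 = 7.09×10^8 J/(m²·K).
C_land = 1640 × 1210 × 2.67 = 5.30×10^6 J/(m²·K).
Undamped amplitude ∝ 1/C, so A_land/A_ocean = C_ocean/C_land = 134.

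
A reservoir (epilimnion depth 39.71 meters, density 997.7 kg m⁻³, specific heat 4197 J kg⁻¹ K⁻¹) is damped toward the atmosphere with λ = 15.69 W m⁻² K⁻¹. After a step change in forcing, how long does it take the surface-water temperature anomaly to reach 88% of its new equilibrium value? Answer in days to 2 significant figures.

Areal heat capacity C = ρ c_p D = 997.7 × 4197 × 39.71 = 1.66×10^8 J m⁻² K⁻¹.
τ = C / λ = 1.66×10^8 / 15.69 = 1.06×10^7 s.
Fraction reached: 1 − e^(−t/τ) = 0.88 ⇒ t = −τ ln(1 − 0.88) = τ × 2.12.
t = 2.25×10^7 s = 260 days.

260 days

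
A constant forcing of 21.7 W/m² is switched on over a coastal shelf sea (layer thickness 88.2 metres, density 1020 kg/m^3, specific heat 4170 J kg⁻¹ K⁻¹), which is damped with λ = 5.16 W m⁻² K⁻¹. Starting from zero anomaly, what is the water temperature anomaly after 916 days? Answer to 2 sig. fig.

Areal heat capacity C = ρ c_p D = 1020 × 4170 × 88.2 = 3.75×10^8 J m⁻² K⁻¹.
τ = C / λ = 3.75×10^8 / 5.16 = 7.27×10^7 s.
Equilibrium anomaly ΔT_eq = F / λ = 21.7 / 5.16 = 4.21 K.
t = 916 days = 7.91×10^7 s, so t/τ = 1.09.
ΔT(t) = ΔT_eq (1 − e^(−t/τ)) = 4.21 × (1 − e^−1.09) = 2.79 K.

2.8 K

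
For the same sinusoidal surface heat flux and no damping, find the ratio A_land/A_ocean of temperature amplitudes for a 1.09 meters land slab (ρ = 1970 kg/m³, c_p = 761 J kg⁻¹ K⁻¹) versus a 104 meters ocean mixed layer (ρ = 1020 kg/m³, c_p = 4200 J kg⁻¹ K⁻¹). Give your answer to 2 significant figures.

C_ocean = 1020 × 4200 × 104 = 4.46×10^8 J/(m²·K).
C_land = 1970 × 761 × 1.09 = 1.63×10^6 J/(m²·K).
Undamped amplitude ∝ 1/C, so A_land/A_ocean = C_ocean/C_land = 273.

270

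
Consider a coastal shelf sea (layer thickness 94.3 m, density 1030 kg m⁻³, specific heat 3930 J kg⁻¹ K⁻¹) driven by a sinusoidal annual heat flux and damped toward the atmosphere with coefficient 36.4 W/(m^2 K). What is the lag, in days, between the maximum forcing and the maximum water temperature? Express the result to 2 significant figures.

Areal heat capacity C = ρ c_p D = 1030 × 3930 × 94.3 = 3.82×10^8 J/(m^2 K).
ω = 2π / 3.15×10^7 s = 1.99×10^-7 s⁻¹.
Phase lag φ = arctan(Cω/λ) = arctan(76.1/36.4) = 1.12 rad.
Time lag = φ / ω = 1.12 / 1.99×10^-7 = 5.64×10^6 s = 65.3 days.

65 days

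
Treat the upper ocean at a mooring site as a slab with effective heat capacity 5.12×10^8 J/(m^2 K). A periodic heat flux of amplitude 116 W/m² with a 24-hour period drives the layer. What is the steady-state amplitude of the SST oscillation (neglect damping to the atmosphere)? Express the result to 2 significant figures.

0.0031 K

Areal heat capacity C = 5.12×10^8 J/(m^2 K) (given).
Angular frequency ω = 2π / T = 2π / 86400 s = 7.27×10^-5 s⁻¹.
Cω = 5.12×10^8 × 7.27×10^-5 = 37200 W/(m²·K).
Amplitude A = F₀ / (Cω) = 116 / 37200 = 0.00312 K.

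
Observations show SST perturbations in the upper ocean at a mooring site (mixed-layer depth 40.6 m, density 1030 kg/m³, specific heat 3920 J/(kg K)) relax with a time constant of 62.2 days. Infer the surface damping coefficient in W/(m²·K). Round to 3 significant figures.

Areal heat capacity C = ρ c_p D = 1030 × 3920 × 40.6 = 1.64×10^8 J/(m²·K).
τ = 62.2 days = 5.37×10^6 s.
λ = C / τ = 1.64×10^8 / 5.37×10^6 = 30.5 W/(m²·K).

30.5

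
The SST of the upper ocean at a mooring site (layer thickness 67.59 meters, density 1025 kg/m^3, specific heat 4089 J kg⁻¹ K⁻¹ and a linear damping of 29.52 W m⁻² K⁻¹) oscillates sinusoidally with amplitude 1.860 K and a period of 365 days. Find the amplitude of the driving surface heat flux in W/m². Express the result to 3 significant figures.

118

Areal heat capacity C = ρ c_p D = 1025 × 4089 × 67.59 = 2.83×10^8 J/(m^2 K).
ω = 2π / 3.15×10^7 s = 1.99×10^-7 s⁻¹.
√((Cω)² + λ²) = √((56.4)² + 29.52²) = 63.7 W/(m²·K).
F₀ = A × √((Cω)²+λ²) = 1.860 × 63.7 = 118 W/m².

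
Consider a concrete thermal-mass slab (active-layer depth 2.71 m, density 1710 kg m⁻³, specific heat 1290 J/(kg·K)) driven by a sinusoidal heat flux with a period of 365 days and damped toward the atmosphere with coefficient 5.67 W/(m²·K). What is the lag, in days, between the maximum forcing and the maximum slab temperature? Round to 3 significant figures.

12.0 days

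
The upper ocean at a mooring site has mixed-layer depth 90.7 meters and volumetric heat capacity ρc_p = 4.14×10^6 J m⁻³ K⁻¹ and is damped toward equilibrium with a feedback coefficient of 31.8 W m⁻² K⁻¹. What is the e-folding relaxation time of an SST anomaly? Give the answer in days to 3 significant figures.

137 days

Areal heat capacity C = ρc_p × D = 4.14×10^6 × 90.7 = 3.75×10^8 J/(m²·K).
Relaxation time τ = C / λ = 3.75×10^8 / 31.8 = 1.18×10^7 s.
In days: 1.18×10^7 s / (86400 s/day) = 137 days.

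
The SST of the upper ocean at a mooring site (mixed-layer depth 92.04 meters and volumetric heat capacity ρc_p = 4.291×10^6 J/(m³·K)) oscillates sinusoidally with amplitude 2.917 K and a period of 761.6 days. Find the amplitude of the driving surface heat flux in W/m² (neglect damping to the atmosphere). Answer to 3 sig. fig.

Areal heat capacity C = ρc_p × D = 4.291×10^6 × 92.04 = 3.95×10^8 J/(m^2 K).
ω = 2π / 6.58×10^7 s = 9.55×10^-8 s⁻¹.
Cω = 3.95×10^8 × 9.55×10^-8 = 37.7 W/(m²·K).
F₀ = A × Cω = 2.917 × 37.7 = 110 W/m².

110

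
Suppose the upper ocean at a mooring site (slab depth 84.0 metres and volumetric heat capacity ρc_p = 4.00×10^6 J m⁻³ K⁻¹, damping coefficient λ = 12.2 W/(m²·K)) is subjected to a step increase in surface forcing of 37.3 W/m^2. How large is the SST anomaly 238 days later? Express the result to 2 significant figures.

1.6 K

Areal heat capacity C = ρc_p × D = 4.00×10^6 × 84.0 = 3.36×10^8 J m⁻² K⁻¹.
τ = C / λ = 3.36×10^8 / 12.2 = 2.75×10^7 s.
Equilibrium anomaly ΔT_eq = F / λ = 37.3 / 12.2 = 3.06 K.
t = 238 days = 2.06×10^7 s, so t/τ = 0.747.
ΔT(t) = ΔT_eq (1 − e^(−t/τ)) = 3.06 × (1 − e^−0.747) = 1.61 K.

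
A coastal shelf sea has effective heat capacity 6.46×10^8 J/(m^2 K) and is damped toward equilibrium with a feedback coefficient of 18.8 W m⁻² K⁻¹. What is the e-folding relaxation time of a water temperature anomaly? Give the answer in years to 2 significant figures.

1.1 years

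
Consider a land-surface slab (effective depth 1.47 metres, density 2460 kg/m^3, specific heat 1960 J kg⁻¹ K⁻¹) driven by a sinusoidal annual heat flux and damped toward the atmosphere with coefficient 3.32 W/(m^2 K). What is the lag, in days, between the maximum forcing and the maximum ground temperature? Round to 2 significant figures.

23 days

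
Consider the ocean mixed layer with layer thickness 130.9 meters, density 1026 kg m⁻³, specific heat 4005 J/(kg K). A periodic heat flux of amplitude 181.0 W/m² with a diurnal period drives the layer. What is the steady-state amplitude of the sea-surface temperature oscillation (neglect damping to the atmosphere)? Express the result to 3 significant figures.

0.00463 K

Areal heat capacity C = ρ c_p D = 1026 × 4005 × 130.9 = 5.38×10^8 J m⁻² K⁻¹.
Angular frequency ω = 2π / T = 2π / 86400 s = 7.27×10^-5 s⁻¹.
Cω = 5.38×10^8 × 7.27×10^-5 = 39100 W/(m²·K).
Amplitude A = F₀ / (Cω) = 181.0 / 39100 = 0.00463 K.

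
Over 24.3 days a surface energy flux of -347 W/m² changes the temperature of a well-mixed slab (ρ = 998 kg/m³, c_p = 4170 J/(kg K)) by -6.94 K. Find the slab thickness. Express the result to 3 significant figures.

Heat input Q = F Δt = -347 × 2.10×10^6 s = -7.29×10^8 J/m².
Required areal heat capacity C = Q / ΔT = 1.05×10^8 J/(m²·K).
Depth D = C / (ρ c_p) = 1.05×10^8 / (998 × 4170) = 25.2 m.

25.2 m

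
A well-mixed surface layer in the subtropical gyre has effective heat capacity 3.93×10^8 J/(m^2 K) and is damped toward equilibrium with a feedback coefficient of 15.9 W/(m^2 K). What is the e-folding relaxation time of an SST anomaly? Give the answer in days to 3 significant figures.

286 days

Areal heat capacity C = 3.93×10^8 J/(m^2 K) (given).
Relaxation time τ = C / λ = 3.93×10^8 / 15.9 = 2.47×10^7 s.
In days: 2.47×10^7 s / (86400 s/day) = 286 days.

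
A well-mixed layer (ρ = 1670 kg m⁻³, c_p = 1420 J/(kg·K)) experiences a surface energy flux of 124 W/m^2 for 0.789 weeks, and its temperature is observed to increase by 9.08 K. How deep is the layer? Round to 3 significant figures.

Heat input Q = F Δt = 124 × 4.77×10^5 s = 5.92×10^7 J/m².
Required areal heat capacity C = Q / ΔT = 6.52×10^6 J/(m²·K).
Depth D = C / (ρ c_p) = 6.52×10^6 / (1670 × 1420) = 2.75 m.

2.75 m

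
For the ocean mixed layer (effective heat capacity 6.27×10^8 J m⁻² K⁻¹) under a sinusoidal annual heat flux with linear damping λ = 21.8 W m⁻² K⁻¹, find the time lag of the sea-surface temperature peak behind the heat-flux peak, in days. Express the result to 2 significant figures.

81 days

Areal heat capacity C = 6.27×10^8 J m⁻² K⁻¹ (given).
ω = 2π / 3.15×10^7 s = 1.99×10^-7 s⁻¹.
Phase lag φ = arctan(Cω/λ) = arctan(125/21.8) = 1.40 rad.
Time lag = φ / ω = 1.40 / 1.99×10^-7 = 7.02×10^6 s = 81.2 days.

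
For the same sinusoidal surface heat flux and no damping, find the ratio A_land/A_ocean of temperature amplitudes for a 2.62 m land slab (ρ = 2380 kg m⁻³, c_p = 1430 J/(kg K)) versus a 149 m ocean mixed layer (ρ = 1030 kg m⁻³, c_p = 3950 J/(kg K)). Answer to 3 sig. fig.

C_ocean = 1030 × 3950 × 149 = 6.06×10^8 J/(m²·K).
C_land = 2380 × 1430 × 2.62 = 8.92×10^6 J/(m²·K).
Undamped amplitude ∝ 1/C, so A_land/A_ocean = C_ocean/C_land = 68.0.

68.0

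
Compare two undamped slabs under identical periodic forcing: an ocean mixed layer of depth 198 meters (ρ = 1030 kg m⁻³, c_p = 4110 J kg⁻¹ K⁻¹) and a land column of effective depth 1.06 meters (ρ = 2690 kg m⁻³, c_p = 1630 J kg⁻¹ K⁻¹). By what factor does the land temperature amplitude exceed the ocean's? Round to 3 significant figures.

180

C_ocean = 1030 × 4110 × 198 = 8.38×10^8 J/(m²·K).
C_land = 2690 × 1630 × 1.06 = 4.65×10^6 J/(m²·K).
Undamped amplitude ∝ 1/C, so A_land/A_ocean = C_ocean/C_land = 180.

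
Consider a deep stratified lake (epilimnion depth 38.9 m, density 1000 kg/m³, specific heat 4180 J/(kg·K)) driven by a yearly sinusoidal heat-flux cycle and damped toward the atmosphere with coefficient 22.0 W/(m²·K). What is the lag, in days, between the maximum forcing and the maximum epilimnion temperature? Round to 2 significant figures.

Areal heat capacity C = ρ c_p D = 1000 × 4180 × 38.9 = 1.63×10^8 J/(m^2 K).
ω = 2π / 3.15×10^7 s = 1.99×10^-7 s⁻¹.
Phase lag φ = arctan(Cω/λ) = arctan(32.4/22.0) = 0.974 rad.
Time lag = φ / ω = 0.974 / 1.99×10^-7 = 4.89×10^6 s = 56.6 days.

57 days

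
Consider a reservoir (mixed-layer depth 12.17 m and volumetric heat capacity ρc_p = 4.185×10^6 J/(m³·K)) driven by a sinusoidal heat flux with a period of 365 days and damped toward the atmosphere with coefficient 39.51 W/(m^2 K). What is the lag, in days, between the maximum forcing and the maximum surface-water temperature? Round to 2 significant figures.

15 days

Areal heat capacity C = ρc_p × D = 4.185×10^6 × 12.17 = 5.09×10^7 J/(m²·K).
ω = 2π / 3.15×10^7 s = 1.99×10^-7 s⁻¹.
Phase lag φ = arctan(Cω/λ) = arctan(10.1/39.51) = 0.251 rad.
Time lag = φ / ω = 0.251 / 1.99×10^-7 = 1.26×10^6 s = 14.6 days.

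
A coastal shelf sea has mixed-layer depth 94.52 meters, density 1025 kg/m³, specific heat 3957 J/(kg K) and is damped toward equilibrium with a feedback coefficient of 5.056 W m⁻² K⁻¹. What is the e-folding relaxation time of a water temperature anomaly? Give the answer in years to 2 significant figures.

2.4 years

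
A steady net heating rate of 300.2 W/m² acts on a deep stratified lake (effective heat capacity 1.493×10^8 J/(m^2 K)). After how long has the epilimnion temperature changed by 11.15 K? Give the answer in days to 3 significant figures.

64.2 days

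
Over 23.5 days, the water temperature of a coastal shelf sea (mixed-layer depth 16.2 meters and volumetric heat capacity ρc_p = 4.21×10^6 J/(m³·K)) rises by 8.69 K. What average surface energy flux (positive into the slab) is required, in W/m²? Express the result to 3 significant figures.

292

Areal heat capacity C = ρc_p × D = 4.21×10^6 × 16.2 = 6.82×10^7 J/(m²·K).
Required heat per unit area: Q = C ΔT = 6.82×10^7 × 8.69 = 5.93×10^8 J/m².
Flux F = Q / Δt = 5.93×10^8 / 2.03×10^6 s = 292 W/m².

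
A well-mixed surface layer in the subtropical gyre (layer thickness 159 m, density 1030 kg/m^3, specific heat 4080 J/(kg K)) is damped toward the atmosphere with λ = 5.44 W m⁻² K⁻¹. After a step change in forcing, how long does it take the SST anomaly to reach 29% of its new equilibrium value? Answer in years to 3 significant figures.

Areal heat capacity C = ρ c_p D = 1030 × 4080 × 159 = 6.68×10^8 J/(m²·K).
τ = C / λ = 6.68×10^8 / 5.44 = 1.23×10^8 s.
Fraction reached: 1 − e^(−t/τ) = 0.29 ⇒ t = −τ ln(1 − 0.29) = τ × 0.342.
t = 4.21×10^7 s = 1.33 years.

1.33 years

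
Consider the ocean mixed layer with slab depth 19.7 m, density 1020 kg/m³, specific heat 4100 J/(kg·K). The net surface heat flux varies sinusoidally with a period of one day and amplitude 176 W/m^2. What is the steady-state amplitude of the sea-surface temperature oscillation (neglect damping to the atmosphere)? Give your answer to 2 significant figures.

0.029 K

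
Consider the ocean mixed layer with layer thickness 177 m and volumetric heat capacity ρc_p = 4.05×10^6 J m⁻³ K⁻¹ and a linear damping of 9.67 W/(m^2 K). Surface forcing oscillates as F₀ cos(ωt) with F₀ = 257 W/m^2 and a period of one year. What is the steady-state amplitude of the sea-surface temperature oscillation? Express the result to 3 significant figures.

Areal heat capacity C = ρc_p × D = 4.05×10^6 × 177 = 7.17×10^8 J m⁻² K⁻¹.
Angular frequency ω = 2π / T = 2π / 3.15×10^7 s = 1.99×10^-7 s⁻¹.
√((Cω)² + λ²) = √((143)² + 9.67²) = 143 W/(m²·K).
Amplitude A = F₀ / √((Cω)²+λ²) = 257 / 143 = 1.80 K.

1.80 K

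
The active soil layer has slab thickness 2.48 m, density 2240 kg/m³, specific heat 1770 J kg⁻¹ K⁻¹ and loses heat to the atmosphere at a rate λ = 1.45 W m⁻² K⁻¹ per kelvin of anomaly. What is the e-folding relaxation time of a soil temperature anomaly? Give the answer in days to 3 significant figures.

78.5 days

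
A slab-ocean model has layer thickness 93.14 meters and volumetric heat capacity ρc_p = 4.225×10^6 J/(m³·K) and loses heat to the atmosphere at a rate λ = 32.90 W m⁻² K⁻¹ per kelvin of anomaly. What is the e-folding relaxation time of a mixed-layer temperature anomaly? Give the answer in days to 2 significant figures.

140 days

Areal heat capacity C = ρc_p × D = 4.225×10^6 × 93.14 = 3.94×10^8 J/(m²·K).
Relaxation time τ = C / λ = 3.94×10^8 / 32.90 = 1.20×10^7 s.
In days: 1.20×10^7 s / (86400 s/day) = 138 days.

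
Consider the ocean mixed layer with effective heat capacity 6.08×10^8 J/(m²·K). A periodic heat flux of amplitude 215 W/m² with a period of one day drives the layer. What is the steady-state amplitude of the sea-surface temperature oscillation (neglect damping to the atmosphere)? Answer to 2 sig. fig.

Areal heat capacity C = 6.08×10^8 J/(m²·K) (given).
Angular frequency ω = 2π / T = 2π / 86400 s = 7.27×10^-5 s⁻¹.
Cω = 6.08×10^8 × 7.27×10^-5 = 44200 W/(m²·K).
Amplitude A = F₀ / (Cω) = 215 / 44200 = 0.00486 K.

0.0049 K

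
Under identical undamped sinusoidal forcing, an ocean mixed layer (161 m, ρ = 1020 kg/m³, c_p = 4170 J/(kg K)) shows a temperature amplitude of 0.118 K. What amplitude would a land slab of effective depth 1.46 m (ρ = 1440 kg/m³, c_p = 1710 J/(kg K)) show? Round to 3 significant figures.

22.5 K

C_ocean = 6.85×10^8 J/(m²·K); C_land = 3.60×10^6 J/(m²·K).
A ∝ 1/C ⇒ A_land = A_ocean × C_ocean/C_land = 0.118 × 190 = 22.5 K.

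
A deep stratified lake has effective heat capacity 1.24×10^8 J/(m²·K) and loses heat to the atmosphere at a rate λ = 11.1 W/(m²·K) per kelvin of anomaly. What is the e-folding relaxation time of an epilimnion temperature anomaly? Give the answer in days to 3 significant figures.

129 days

Areal heat capacity C = 1.24×10^8 J/(m²·K) (given).
Relaxation time τ = C / λ = 1.24×10^8 / 11.1 = 1.12×10^7 s.
In days: 1.12×10^7 s / (86400 s/day) = 129 days.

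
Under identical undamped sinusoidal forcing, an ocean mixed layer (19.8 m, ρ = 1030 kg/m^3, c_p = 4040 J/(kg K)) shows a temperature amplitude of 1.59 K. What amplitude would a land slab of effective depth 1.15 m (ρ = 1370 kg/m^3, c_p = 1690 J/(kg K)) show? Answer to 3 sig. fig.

C_ocean = 8.24×10^7 J/(m²·K); C_land = 2.66×10^6 J/(m²·K).
A ∝ 1/C ⇒ A_land = A_ocean × C_ocean/C_land = 1.59 × 30.9 = 49.2 K.

49.2 K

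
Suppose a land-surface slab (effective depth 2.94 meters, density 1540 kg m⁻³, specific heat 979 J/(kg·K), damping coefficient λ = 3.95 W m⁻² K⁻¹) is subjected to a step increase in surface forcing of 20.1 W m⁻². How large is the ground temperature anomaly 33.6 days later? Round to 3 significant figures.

4.71 K

Areal heat capacity C = ρ c_p D = 1540 × 979 × 2.94 = 4.43×10^6 J/(m²·K).
τ = C / λ = 4.43×10^6 / 3.95 = 1.12×10^6 s.
Equilibrium anomaly ΔT_eq = F / λ = 20.1 / 3.95 = 5.09 K.
t = 33.6 days = 2.90×10^6 s, so t/τ = 2.59.
ΔT(t) = ΔT_eq (1 − e^(−t/τ)) = 5.09 × (1 − e^−2.59) = 4.71 K.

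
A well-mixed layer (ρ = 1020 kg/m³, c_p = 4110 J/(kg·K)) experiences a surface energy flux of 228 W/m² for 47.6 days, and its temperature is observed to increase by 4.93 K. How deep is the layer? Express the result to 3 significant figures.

45.4 m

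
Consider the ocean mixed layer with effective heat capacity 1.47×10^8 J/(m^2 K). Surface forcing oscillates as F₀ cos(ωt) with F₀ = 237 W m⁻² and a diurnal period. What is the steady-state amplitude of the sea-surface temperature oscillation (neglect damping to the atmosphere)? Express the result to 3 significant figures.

0.0222 K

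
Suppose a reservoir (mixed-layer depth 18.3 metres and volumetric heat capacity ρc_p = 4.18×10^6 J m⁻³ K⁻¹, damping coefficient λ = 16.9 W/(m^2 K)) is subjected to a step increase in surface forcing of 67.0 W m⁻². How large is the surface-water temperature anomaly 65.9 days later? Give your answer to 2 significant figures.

Areal heat capacity C = ρc_p × D = 4.18×10^6 × 18.3 = 7.65×10^7 J/(m^2 K).
τ = C / λ = 7.65×10^7 / 16.9 = 4.53×10^6 s.
Equilibrium anomaly ΔT_eq = F / λ = 67.0 / 16.9 = 3.96 K.
t = 65.9 days = 5.69×10^6 s, so t/τ = 1.26.
ΔT(t) = ΔT_eq (1 − e^(−t/τ)) = 3.96 × (1 − e^−1.26) = 2.84 K.

2.8 K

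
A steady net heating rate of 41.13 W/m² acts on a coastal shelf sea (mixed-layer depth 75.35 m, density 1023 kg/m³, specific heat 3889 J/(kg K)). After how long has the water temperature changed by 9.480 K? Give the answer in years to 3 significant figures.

Areal heat capacity C = ρ c_p D = 1023 × 3889 × 75.35 = 3.00×10^8 J m⁻² K⁻¹.
Time required: Δt = C ΔT / F = 3.00×10^8 × 9.480 / 41.13 = 6.91×10^7 s.
In years: 6.91×10^7 s / (3.156×10^7 s/year) = 2.19 years.

2.19 years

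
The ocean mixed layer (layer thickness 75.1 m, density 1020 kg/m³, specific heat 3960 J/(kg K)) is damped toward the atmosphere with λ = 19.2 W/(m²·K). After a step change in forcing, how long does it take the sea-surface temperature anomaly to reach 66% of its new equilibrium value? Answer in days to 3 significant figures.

Areal heat capacity C = ρ c_p D = 1020 × 3960 × 75.1 = 3.03×10^8 J/(m^2 K).
τ = C / λ = 3.03×10^8 / 19.2 = 1.58×10^7 s.
Fraction reached: 1 − e^(−t/τ) = 0.66 ⇒ t = −τ ln(1 − 0.66) = τ × 1.08.
t = 1.70×10^7 s = 197 days.

197 days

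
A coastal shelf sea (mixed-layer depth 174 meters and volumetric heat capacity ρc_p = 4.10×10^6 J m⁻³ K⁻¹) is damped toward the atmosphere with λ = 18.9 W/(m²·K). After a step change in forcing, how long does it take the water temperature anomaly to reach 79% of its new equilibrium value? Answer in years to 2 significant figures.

1.9 years

Areal heat capacity C = ρc_p × D = 4.10×10^6 × 174 = 7.13×10^8 J/(m^2 K).
τ = C / λ = 7.13×10^8 / 18.9 = 3.77×10^7 s.
Fraction reached: 1 − e^(−t/τ) = 0.79 ⇒ t = −τ ln(1 − 0.79) = τ × 1.56.
t = 5.89×10^7 s = 1.87 years.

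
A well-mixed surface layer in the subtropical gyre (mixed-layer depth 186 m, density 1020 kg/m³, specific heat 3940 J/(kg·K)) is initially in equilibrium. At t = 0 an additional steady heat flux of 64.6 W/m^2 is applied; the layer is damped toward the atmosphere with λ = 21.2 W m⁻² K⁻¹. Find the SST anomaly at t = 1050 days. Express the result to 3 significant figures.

2.81 K

Areal heat capacity C = ρ c_p D = 1020 × 3940 × 186 = 7.47×10^8 J/(m²·K).
τ = C / λ = 7.47×10^8 / 21.2 = 3.53×10^7 s.
Equilibrium anomaly ΔT_eq = F / λ = 64.6 / 21.2 = 3.05 K.
t = 1050 days = 9.07×10^7 s, so t/τ = 2.57.
ΔT(t) = ΔT_eq (1 − e^(−t/τ)) = 3.05 × (1 − e^−2.57) = 2.81 K.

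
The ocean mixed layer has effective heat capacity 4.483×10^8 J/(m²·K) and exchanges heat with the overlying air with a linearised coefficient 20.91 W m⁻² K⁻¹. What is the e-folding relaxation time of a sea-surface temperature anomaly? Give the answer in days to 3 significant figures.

248 days

Areal heat capacity C = 4.483×10^8 J/(m²·K) (given).
Relaxation time τ = C / λ = 4.48×10^8 / 20.91 = 2.14×10^7 s.
In days: 2.14×10^7 s / (86400 s/day) = 248 days.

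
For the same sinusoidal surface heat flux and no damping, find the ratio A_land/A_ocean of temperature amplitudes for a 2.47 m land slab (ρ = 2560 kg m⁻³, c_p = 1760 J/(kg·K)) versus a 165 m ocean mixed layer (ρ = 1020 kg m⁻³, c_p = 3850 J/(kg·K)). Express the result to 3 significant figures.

58.2

C_ocean = 1020 × 3850 × 165 = 6.48×10^8 J/(m²·K).
C_land = 2560 × 1760 × 2.47 = 1.11×10^7 J/(m²·K).
Undamped amplitude ∝ 1/C, so A_land/A_ocean = C_ocean/C_land = 58.2.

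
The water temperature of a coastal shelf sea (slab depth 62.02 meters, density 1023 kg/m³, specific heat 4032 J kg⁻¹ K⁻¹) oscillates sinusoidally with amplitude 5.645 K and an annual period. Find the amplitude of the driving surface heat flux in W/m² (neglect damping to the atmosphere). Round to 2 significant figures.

290

Areal heat capacity C = ρ c_p D = 1023 × 4032 × 62.02 = 2.56×10^8 J/(m^2 K).
ω = 2π / 3.15×10^7 s = 1.99×10^-7 s⁻¹.
Cω = 2.56×10^8 × 1.99×10^-7 = 51.0 W/(m²·K).
F₀ = A × Cω = 5.645 × 51.0 = 288 W/m².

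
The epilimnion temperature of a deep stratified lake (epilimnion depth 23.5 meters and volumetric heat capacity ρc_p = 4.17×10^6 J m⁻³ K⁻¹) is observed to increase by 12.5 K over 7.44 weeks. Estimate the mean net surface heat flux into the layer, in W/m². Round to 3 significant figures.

Areal heat capacity C = ρc_p × D = 4.17×10^6 × 23.5 = 9.80×10^7 J/(m²·K).
Required heat per unit area: Q = C ΔT = 9.80×10^7 × 12.5 = 1.22×10^9 J/m².
Flux F = Q / Δt = 1.22×10^9 / 4.50×10^6 s = 272 W/m².

272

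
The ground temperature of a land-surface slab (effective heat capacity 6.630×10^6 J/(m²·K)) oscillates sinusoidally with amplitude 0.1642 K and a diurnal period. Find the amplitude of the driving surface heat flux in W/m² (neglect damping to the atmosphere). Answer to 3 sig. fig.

79.2

Areal heat capacity C = 6.630×10^6 J/(m²·K) (given).
ω = 2π / 86400 s = 7.27×10^-5 s⁻¹.
Cω = 6.63×10^6 × 7.27×10^-5 = 482 W/(m²·K).
F₀ = A × Cω = 0.1642 × 482 = 79.2 W/m².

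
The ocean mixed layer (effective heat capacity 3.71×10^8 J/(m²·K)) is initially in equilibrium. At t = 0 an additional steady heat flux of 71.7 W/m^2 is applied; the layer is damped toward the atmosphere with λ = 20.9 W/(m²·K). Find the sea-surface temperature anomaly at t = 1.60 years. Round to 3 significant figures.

3.23 K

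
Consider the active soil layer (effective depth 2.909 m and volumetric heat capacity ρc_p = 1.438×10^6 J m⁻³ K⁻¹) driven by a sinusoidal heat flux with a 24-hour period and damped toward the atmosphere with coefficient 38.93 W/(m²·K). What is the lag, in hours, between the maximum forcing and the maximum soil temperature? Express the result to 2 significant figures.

5.5 hours

Areal heat capacity C = ρc_p × D = 1.438×10^6 × 2.909 = 4.18×10^6 J/(m²·K).
ω = 2π / 86400 s = 7.27×10^-5 s⁻¹.
Phase lag φ = arctan(Cω/λ) = arctan(304/38.93) = 1.44 rad.
Time lag = φ / ω = 1.44 / 7.27×10^-5 = 19800 s = 5.51 hours.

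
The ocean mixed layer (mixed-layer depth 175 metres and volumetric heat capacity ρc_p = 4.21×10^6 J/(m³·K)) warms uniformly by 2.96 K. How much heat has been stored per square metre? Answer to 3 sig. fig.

Areal heat capacity C = ρc_p × D = 4.21×10^6 × 175 = 7.37×10^8 J/(m^2 K).
ΔQ = C ΔT = 7.37×10^8 × 2.96 = 2.18×10^9 J/m².

2.18×10^9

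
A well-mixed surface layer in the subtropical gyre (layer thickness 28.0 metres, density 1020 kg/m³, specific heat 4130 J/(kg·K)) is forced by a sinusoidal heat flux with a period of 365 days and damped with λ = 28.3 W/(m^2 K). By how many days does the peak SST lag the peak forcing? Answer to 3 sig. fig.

Areal heat capacity C = ρ c_p D = 1020 × 4130 × 28.0 = 1.18×10^8 J/(m²·K).
ω = 2π / 3.15×10^7 s = 1.99×10^-7 s⁻¹.
Phase lag φ = arctan(Cω/λ) = arctan(23.5/28.3) = 0.693 rad.
Time lag = φ / ω = 0.693 / 1.99×10^-7 = 3.48×10^6 s = 40.3 days.

40.3 days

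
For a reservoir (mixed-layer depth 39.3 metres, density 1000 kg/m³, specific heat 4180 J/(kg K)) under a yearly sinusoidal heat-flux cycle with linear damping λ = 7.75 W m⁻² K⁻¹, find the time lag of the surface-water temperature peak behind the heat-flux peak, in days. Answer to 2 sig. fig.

Areal heat capacity C = ρ c_p D = 1000 × 4180 × 39.3 = 1.64×10^8 J/(m²·K).
ω = 2π / 3.15×10^7 s = 1.99×10^-7 s⁻¹.
Phase lag φ = arctan(Cω/λ) = arctan(32.7/7.75) = 1.34 rad.
Time lag = φ / ω = 1.34 / 1.99×10^-7 = 6.72×10^6 s = 77.7 days.

78 days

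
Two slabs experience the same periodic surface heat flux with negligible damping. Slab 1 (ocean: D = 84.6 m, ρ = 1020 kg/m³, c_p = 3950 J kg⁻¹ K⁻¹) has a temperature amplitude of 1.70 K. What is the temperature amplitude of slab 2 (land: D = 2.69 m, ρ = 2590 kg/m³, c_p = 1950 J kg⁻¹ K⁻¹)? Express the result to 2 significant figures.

43 K

C_ocean = 3.41×10^8 J/(m²·K); C_land = 1.36×10^7 J/(m²·K).
A ∝ 1/C ⇒ A_land = A_ocean × C_ocean/C_land = 1.70 × 25.1 = 42.7 K.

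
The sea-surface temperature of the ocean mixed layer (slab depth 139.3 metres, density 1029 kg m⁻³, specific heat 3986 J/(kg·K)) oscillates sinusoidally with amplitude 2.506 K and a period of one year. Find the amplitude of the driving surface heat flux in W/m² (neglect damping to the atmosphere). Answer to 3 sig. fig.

Areal heat capacity C = ρ c_p D = 1029 × 3986 × 139.3 = 5.71×10^8 J/(m²·K).
ω = 2π / 3.15×10^7 s = 1.99×10^-7 s⁻¹.
Cω = 5.71×10^8 × 1.99×10^-7 = 114 W/(m²·K).
F₀ = A × Cω = 2.506 × 114 = 285 W/m².

285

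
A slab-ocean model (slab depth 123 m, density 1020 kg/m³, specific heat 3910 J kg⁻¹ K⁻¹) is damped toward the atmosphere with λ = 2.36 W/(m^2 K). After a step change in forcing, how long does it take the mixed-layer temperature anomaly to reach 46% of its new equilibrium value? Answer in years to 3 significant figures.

4.06 years

Areal heat capacity C = ρ c_p D = 1020 × 3910 × 123 = 4.91×10^8 J m⁻² K⁻¹.
τ = C / λ = 4.91×10^8 / 2.36 = 2.08×10^8 s.
Fraction reached: 1 − e^(−t/τ) = 0.46 ⇒ t = −τ ln(1 − 0.46) = τ × 0.616.
t = 1.28×10^8 s = 4.06 years.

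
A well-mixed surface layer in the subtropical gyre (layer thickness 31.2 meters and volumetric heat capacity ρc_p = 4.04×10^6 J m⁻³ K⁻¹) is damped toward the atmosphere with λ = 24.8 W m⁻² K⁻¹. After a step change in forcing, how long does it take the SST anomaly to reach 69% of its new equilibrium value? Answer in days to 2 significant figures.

Areal heat capacity C = ρc_p × D = 4.04×10^6 × 31.2 = 1.26×10^8 J m⁻² K⁻¹.
τ = C / λ = 1.26×10^8 / 24.8 = 5.08×10^6 s.
Fraction reached: 1 − e^(−t/τ) = 0.69 ⇒ t = −τ ln(1 − 0.69) = τ × 1.17.
t = 5.95×10^6 s = 68.9 days.

69 days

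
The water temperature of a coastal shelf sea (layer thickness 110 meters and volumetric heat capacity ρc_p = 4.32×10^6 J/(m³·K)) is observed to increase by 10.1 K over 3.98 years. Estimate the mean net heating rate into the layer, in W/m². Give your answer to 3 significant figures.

Areal heat capacity C = ρc_p × D = 4.32×10^6 × 110 = 4.75×10^8 J m⁻² K⁻¹.
Required heat per unit area: Q = C ΔT = 4.75×10^8 × 10.1 = 4.80×10^9 J/m².
Flux F = Q / Δt = 4.80×10^9 / 1.26×10^8 s = 38.2 W/m².

38.2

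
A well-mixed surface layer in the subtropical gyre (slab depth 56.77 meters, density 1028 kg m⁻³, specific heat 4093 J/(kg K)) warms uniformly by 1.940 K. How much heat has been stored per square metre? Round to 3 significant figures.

4.63×10^8

Areal heat capacity C = ρ c_p D = 1028 × 4093 × 56.77 = 2.39×10^8 J/(m²·K).
ΔQ = C ΔT = 2.39×10^8 × 1.940 = 4.63×10^8 J/m².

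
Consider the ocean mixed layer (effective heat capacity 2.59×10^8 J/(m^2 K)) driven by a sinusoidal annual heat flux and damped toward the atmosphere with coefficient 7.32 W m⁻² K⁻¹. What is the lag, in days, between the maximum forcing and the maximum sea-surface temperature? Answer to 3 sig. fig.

Areal heat capacity C = 2.59×10^8 J/(m^2 K) (given).
ω = 2π / 3.15×10^7 s = 1.99×10^-7 s⁻¹.
Phase lag φ = arctan(Cω/λ) = arctan(51.6/7.32) = 1.43 rad.
Time lag = φ / ω = 1.43 / 1.99×10^-7 = 7.18×10^6 s = 83.1 days.

83.1 days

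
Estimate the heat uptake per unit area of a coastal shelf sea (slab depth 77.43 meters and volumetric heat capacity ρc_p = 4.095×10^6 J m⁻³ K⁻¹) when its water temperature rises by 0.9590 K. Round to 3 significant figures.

3.04×10^8

Areal heat capacity C = ρc_p × D = 4.095×10^6 × 77.43 = 3.17×10^8 J/(m^2 K).
ΔQ = C ΔT = 3.17×10^8 × 0.9590 = 3.04×10^8 J/m².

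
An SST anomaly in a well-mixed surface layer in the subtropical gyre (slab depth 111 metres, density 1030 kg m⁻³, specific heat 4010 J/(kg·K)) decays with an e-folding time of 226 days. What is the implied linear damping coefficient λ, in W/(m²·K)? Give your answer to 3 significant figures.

Areal heat capacity C = ρ c_p D = 1030 × 4010 × 111 = 4.58×10^8 J/(m^2 K).
τ = 226 days = 1.95×10^7 s.
λ = C / τ = 4.58×10^8 / 1.95×10^7 = 23.5 W/(m²·K).

23.5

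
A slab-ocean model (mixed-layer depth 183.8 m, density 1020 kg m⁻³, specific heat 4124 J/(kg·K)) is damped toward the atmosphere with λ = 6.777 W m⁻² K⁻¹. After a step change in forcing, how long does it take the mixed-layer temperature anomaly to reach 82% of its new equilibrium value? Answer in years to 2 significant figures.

6.2 years

Areal heat capacity C = ρ c_p D = 1020 × 4124 × 183.8 = 7.73×10^8 J m⁻² K⁻¹.
τ = C / λ = 7.73×10^8 / 6.777 = 1.14×10^8 s.
Fraction reached: 1 − e^(−t/τ) = 0.82 ⇒ t = −τ ln(1 − 0.82) = τ × 1.71.
t = 1.96×10^8 s = 6.20 years.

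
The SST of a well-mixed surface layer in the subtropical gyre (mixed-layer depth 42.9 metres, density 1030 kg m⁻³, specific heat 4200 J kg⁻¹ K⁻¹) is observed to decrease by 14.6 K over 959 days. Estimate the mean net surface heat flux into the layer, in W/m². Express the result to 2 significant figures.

-33

Areal heat capacity C = ρ c_p D = 1030 × 4200 × 42.9 = 1.86×10^8 J m⁻² K⁻¹.
Required heat per unit area: Q = C ΔT = 1.86×10^8 × -14.6 = -2.71×10^9 J/m².
Flux F = Q / Δt = -2.71×10^9 / 8.29×10^7 s = -32.7 W/m².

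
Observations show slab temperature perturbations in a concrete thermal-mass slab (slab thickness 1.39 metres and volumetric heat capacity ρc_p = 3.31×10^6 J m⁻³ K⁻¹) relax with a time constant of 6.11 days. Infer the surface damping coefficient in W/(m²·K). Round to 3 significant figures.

Areal heat capacity C = ρc_p × D = 3.31×10^6 × 1.39 = 4.60×10^6 J m⁻² K⁻¹.
τ = 6.11 days = 5.28×10^5 s.
λ = C / τ = 4.60×10^6 / 5.28×10^5 = 8.72 W/(m²·K).

8.72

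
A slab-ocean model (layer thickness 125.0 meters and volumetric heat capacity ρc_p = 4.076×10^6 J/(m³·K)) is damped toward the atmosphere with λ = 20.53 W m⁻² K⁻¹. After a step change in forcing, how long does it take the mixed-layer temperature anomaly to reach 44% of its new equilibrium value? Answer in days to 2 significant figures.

Areal heat capacity C = ρc_p × D = 4.076×10^6 × 125.0 = 5.10×10^8 J/(m^2 K).
τ = C / λ = 5.10×10^8 / 20.53 = 2.48×10^7 s.
Fraction reached: 1 − e^(−t/τ) = 0.44 ⇒ t = −τ ln(1 − 0.44) = τ × 0.580.
t = 1.44×10^7 s = 167 days.

170 days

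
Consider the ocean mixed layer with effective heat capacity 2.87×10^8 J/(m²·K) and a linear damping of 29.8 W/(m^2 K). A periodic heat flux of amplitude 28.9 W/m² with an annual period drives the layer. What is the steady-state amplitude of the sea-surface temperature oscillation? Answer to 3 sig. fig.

0.448 K

Areal heat capacity C = 2.87×10^8 J/(m²·K) (given).
Angular frequency ω = 2π / T = 2π / 3.15×10^7 s = 1.99×10^-7 s⁻¹.
√((Cω)² + λ²) = √((57.2)² + 29.8²) = 64.5 W/(m²·K).
Amplitude A = F₀ / √((Cω)²+λ²) = 28.9 / 64.5 = 0.448 K.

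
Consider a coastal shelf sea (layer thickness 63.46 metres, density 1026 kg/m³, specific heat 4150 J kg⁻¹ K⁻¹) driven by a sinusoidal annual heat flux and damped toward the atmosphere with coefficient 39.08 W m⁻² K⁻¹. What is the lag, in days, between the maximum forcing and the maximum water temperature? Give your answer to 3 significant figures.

Areal heat capacity C = ρ c_p D = 1026 × 4150 × 63.46 = 2.70×10^8 J/(m²·K).
ω = 2π / 3.15×10^7 s = 1.99×10^-7 s⁻¹.
Phase lag φ = arctan(Cω/λ) = arctan(53.8/39.08) = 0.943 rad.
Time lag = φ / ω = 0.943 / 1.99×10^-7 = 4.73×10^6 s = 54.8 days.

54.8 days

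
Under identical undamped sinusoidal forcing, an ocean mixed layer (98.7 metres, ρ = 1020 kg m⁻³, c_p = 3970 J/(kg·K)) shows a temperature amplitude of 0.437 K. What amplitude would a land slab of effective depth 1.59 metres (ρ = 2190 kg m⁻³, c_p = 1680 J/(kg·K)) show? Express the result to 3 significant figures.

C_ocean = 4.00×10^8 J/(m²·K); C_land = 5.85×10^6 J/(m²·K).
A ∝ 1/C ⇒ A_land = A_ocean × C_ocean/C_land = 0.437 × 68.3 = 29.9 K.

29.9 K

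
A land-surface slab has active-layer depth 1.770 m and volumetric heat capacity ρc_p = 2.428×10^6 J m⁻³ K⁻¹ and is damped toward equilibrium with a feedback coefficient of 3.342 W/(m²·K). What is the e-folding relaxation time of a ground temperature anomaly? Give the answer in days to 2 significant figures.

15 days

Areal heat capacity C = ρc_p × D = 2.428×10^6 × 1.770 = 4.30×10^6 J m⁻² K⁻¹.
Relaxation time τ = C / λ = 4.30×10^6 / 3.342 = 1.29×10^6 s.
In days: 1.29×10^6 s / (86400 s/day) = 14.9 days.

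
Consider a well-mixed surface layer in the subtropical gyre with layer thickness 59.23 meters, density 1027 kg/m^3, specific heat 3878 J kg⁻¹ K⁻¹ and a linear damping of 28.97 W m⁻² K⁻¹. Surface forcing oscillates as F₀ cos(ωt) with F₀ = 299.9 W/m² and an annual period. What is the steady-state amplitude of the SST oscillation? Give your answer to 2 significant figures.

Areal heat capacity C = ρ c_p D = 1027 × 3878 × 59.23 = 2.36×10^8 J/(m²·K).
Angular frequency ω = 2π / T = 2π / 3.15×10^7 s = 1.99×10^-7 s⁻¹.
√((Cω)² + λ²) = √((47.0)² + 28.97²) = 55.2 W/(m²·K).
Amplitude A = F₀ / √((Cω)²+λ²) = 299.9 / 55.2 = 5.43 K.

5.4 K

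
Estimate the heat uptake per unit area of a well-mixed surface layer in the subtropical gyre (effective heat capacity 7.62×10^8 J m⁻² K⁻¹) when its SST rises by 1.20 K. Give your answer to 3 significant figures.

Areal heat capacity C = 7.62×10^8 J m⁻² K⁻¹ (given).
ΔQ = C ΔT = 7.62×10^8 × 1.20 = 9.14×10^8 J/m².

9.14×10^8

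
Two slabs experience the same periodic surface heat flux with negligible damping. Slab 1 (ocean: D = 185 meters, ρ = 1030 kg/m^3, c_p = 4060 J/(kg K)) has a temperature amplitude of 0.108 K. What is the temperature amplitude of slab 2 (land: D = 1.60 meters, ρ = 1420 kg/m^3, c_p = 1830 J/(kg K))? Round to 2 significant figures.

20 K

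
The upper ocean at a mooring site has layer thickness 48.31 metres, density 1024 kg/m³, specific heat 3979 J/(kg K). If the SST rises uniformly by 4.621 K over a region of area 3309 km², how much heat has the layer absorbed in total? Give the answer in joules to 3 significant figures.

Areal heat capacity C = ρ c_p D = 1024 × 3979 × 48.31 = 1.97×10^8 J m⁻² K⁻¹.
Heat per unit area: q = C ΔT = 1.97×10^8 × 4.621 = 9.10×10^8 J/m².
Total heat: Q = q × A = 9.10×10^8 × (3309 × 10⁶ m²) = 3.01×10^18 J.

3.01×10^18 J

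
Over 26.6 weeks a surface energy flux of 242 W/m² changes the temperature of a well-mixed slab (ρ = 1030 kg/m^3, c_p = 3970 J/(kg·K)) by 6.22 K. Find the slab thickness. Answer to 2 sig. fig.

150 m

Heat input Q = F Δt = 242 × 1.61×10^7 s = 3.89×10^9 J/m².
Required areal heat capacity C = Q / ΔT = 6.26×10^8 J/(m²·K).
Depth D = C / (ρ c_p) = 6.26×10^8 / (1030 × 3970) = 153 m.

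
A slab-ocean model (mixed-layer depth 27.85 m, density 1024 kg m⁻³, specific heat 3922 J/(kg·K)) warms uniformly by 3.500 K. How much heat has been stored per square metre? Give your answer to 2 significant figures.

3.9×10^8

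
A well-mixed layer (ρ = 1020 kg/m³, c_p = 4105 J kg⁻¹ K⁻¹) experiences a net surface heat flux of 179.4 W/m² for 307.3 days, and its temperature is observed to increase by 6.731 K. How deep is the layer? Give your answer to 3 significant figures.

Heat input Q = F Δt = 179.4 × 2.66×10^7 s = 4.76×10^9 J/m².
Required areal heat capacity C = Q / ΔT = 7.08×10^8 J/(m²·K).
Depth D = C / (ρ c_p) = 7.08×10^8 / (1020 × 4105) = 169 m.

169 m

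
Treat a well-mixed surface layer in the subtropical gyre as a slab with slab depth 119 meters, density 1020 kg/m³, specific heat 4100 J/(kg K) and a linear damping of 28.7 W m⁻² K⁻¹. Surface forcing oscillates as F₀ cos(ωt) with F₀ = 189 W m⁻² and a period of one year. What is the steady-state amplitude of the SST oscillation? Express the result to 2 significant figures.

1.8 K

Areal heat capacity C = ρ c_p D = 1020 × 4100 × 119 = 4.98×10^8 J m⁻² K⁻¹.
Angular frequency ω = 2π / T = 2π / 3.15×10^7 s = 1.99×10^-7 s⁻¹.
√((Cω)² + λ²) = √((99.2)² + 28.7²) = 103 W/(m²·K).
Amplitude A = F₀ / √((Cω)²+λ²) = 189 / 103 = 1.83 K.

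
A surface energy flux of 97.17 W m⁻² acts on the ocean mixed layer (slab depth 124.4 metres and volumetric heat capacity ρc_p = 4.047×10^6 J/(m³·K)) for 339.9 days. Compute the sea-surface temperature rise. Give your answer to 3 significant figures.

5.67 K

Areal heat capacity C = ρc_p × D = 4.047×10^6 × 124.4 = 5.03×10^8 J/(m²·K).
Net heat input Q = F Δt = 97.17 × (339.9 days × 86400 s/day) = 2.85×10^9 J/m².
ΔT = Q / C = 2.85×10^9 / 5.03×10^8 = 5.67 K.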